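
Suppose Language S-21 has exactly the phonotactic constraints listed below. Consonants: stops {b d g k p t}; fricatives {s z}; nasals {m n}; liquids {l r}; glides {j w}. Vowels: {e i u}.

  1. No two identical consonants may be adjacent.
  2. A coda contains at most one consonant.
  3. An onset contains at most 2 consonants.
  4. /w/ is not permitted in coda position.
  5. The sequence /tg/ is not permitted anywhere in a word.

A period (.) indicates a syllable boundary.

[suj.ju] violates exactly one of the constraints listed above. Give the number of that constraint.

1

[suj.ju]: adjacent identical consonants /jj/.
This is a violation of constraint 1: "No two identical consonants may be adjacent."
The remaining constraints (2, 3, 4, 5) are satisfied.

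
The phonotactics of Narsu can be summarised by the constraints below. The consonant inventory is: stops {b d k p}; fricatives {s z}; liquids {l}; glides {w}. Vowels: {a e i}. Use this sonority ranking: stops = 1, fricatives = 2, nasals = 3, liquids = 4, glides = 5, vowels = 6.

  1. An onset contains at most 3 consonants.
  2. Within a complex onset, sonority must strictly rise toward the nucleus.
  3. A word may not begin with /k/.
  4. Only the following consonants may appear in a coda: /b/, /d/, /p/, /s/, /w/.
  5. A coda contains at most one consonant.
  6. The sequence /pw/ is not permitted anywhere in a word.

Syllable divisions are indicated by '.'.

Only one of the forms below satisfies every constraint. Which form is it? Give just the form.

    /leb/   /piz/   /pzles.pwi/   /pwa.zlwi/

/leb/

/leb/ — σ1 onset /l/, coda /b/ ok → well-formed
/piz/ — violates constraint 4: syllable 1 coda contains /z/, which is not a licensed coda consonant → ill-formed
/pzles.pwi/ — violates constraint 6: contains banned sequence /pw/ → ill-formed
/pwa.zlwi/ — violates constraint 6: contains banned sequence /pw/ → ill-formed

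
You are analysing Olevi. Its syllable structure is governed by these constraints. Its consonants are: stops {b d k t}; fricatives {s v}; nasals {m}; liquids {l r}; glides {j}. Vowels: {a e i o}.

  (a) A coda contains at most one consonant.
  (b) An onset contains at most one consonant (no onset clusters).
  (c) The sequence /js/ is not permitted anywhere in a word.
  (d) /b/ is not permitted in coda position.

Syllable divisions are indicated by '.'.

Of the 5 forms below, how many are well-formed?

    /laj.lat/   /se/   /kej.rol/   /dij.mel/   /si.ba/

5

/laj.lat/ — σ1 onset /l/, coda /j/ ok; σ2 onset /l/, coda /t/ ok → well-formed
/se/ — σ1 onset /s/, coda /∅/ ok → well-formed
/kej.rol/ — σ1 onset /k/, coda /j/ ok; σ2 onset /r/, coda /l/ ok → well-formed
/dij.mel/ — σ1 onset /d/, coda /j/ ok; σ2 onset /m/, coda /l/ ok → well-formed
/si.ba/ — σ1 onset /s/, coda /∅/ ok; σ2 onset /b/, coda /∅/ ok → well-formed
Well-formed: /laj.lat/, /se/, /kej.rol/, /dij.mel/, /si.ba/ → 5.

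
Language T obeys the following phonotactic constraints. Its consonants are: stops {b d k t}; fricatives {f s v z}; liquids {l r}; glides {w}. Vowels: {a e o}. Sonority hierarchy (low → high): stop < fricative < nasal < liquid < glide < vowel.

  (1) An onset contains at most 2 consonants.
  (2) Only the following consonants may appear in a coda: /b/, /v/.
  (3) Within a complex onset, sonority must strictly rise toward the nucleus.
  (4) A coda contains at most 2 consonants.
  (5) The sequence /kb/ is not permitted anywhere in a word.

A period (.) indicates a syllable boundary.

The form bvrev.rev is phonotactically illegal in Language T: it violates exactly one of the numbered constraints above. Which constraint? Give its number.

bvrev.rev: syllable 1 onset /bvr/ has 3 consonants (> 2).
This is a violation of constraint 1: "An onset contains at most 2 consonants."
The remaining constraints (2, 3, 4, 5) are satisfied.

1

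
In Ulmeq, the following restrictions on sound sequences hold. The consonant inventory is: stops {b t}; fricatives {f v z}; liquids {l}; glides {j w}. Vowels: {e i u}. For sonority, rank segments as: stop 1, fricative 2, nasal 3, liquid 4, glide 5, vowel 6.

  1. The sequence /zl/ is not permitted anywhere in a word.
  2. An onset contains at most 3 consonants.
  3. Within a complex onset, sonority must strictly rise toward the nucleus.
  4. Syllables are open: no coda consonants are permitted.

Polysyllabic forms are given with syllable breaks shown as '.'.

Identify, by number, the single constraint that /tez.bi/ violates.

4

/tez.bi/: syllable 1 coda /z/ has 1 consonant (> 0).
This is a violation of constraint 4: "Syllables are open: no coda consonants are permitted."
The remaining constraints (1, 2, 3) are satisfied.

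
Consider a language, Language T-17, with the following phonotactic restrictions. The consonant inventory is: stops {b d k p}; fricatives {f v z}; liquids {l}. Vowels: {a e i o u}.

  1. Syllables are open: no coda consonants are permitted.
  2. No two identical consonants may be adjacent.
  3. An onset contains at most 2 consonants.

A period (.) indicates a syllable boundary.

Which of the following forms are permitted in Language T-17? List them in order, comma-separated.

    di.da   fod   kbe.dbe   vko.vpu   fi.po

di.da, kbe.dbe, vko.vpu, fi.po

di.da — σ1 onset /d/, coda /∅/ ok; σ2 onset /d/, coda /∅/ ok → permitted
fod — violates constraint 1: syllable 1 coda /d/ has 1 consonant (> 0) → not permitted
kbe.dbe — σ1 onset /kb/ (2C), coda /∅/ ok; σ2 onset /db/ (2C), coda /∅/ ok → permitted
vko.vpu — σ1 onset /vk/ (2C), coda /∅/ ok; σ2 onset /vp/ (2C), coda /∅/ ok → permitted
fi.po — σ1 onset /f/, coda /∅/ ok; σ2 onset /p/, coda /∅/ ok → permitted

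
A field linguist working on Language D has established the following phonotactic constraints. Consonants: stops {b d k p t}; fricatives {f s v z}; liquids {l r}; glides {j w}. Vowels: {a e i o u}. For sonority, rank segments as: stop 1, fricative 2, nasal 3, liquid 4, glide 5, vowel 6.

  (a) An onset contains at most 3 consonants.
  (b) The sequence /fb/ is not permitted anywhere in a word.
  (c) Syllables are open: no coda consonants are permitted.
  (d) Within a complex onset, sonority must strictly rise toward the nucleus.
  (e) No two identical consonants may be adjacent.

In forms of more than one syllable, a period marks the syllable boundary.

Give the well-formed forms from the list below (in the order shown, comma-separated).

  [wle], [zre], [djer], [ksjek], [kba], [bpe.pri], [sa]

[wle] — violates constraint (d): syllable 1 onset /wl/: /w/ (glide, 5) → /l/ (liquid, 4) does not rise → ill-formed
[zre] — σ1 onset /zr/ (2→4 rises), coda /∅/ ok → well-formed
[djer] — violates constraint (c): syllable 1 coda /r/ has 1 consonant (> 0) → ill-formed
[ksjek] — violates constraint (c): syllable 1 coda /k/ has 1 consonant (> 0) → ill-formed
[kba] — violates constraint (d): syllable 1 onset /kb/: /k/ (stop, 1) → /b/ (stop, 1) does not rise → ill-formed
[bpe.pri] — violates constraint (d): syllable 1 onset /bp/: /b/ (stop, 1) → /p/ (stop, 1) does not rise → ill-formed
[sa] — σ1 onset /s/, coda /∅/ ok → well-formed

[zre], [sa]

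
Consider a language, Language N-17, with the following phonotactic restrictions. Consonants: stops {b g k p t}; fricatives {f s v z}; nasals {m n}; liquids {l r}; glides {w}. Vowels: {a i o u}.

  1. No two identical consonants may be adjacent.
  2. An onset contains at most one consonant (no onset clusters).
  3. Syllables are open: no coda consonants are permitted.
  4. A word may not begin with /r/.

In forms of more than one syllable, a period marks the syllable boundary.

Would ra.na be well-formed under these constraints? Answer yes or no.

no

ra.na — violates constraint 4: word begins with /r/ → ill-formed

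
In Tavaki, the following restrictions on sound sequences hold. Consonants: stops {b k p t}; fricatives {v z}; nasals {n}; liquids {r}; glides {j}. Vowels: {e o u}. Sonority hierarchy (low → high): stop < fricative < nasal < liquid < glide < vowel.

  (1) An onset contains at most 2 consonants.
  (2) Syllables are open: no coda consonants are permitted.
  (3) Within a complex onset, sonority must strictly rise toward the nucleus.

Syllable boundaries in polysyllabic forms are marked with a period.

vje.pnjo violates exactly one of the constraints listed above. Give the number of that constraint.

1

vje.pnjo: syllable 2 onset /pnj/ has 3 consonants (> 2).
This is a violation of constraint 1: "An onset contains at most 2 consonants."
The remaining constraints (2, 3) are satisfied.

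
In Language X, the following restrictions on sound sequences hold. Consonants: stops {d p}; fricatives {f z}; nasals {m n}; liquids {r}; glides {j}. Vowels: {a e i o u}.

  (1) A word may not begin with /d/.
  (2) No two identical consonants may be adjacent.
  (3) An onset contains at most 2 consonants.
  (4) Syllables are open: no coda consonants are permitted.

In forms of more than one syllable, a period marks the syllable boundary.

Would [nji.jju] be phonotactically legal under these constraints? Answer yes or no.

[nji.jju] — violates constraint 2: adjacent identical consonants /jj/ → phonotactically illegal

no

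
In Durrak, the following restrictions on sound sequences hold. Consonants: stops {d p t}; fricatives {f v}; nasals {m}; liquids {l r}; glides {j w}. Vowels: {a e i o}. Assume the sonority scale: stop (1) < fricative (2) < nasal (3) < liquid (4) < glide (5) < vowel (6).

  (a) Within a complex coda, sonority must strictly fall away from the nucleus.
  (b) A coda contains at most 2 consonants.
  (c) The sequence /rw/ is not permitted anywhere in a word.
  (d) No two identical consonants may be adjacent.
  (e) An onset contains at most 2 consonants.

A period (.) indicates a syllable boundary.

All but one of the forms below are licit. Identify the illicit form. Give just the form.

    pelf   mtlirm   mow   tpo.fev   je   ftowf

mtlirm

pelf — σ1 onset /p/, coda /lf/ (4→2 falls) ok → licit
mtlirm — violates constraint (e): syllable 1 onset /mtl/ has 3 consonants (> 2) → illicit
mow — σ1 onset /m/, coda /w/ ok → licit
tpo.fev — σ1 onset /tp/ (2C), coda /∅/ ok; σ2 onset /f/, coda /v/ ok → licit
je — σ1 onset /j/, coda /∅/ ok → licit
ftowf — σ1 onset /ft/ (2C), coda /wf/ (5→2 falls) ok → licit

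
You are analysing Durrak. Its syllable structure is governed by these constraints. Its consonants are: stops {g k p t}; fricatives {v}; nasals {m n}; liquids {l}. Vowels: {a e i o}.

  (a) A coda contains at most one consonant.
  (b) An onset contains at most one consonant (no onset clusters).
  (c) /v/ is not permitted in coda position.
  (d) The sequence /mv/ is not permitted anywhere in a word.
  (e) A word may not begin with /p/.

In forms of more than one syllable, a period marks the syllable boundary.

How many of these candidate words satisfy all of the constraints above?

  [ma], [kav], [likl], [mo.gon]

[ma] — σ1 onset /m/, coda /∅/ ok → phonotactically legal
[kav] — violates constraint (c): syllable 1 coda contains /v/ → phonotactically illegal
[likl] — violates constraint (a): syllable 1 coda /kl/ has 2 consonants (> 1) → phonotactically illegal
[mo.gon] — σ1 onset /m/, coda /∅/ ok; σ2 onset /g/, coda /n/ ok → phonotactically legal
Phonotactically legal: [ma], [mo.gon] → 2.

2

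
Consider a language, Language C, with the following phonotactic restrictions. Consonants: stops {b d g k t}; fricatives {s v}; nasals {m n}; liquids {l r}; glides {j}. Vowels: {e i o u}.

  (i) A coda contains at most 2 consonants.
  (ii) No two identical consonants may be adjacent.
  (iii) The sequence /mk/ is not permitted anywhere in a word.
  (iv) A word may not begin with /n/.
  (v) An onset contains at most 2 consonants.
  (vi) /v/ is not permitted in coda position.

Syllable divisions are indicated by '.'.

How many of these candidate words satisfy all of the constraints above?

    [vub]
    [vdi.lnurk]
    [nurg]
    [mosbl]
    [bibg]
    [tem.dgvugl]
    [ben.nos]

[vub] — σ1 onset /v/, coda /b/ ok → permitted
[vdi.lnurk] — σ1 onset /vd/ (2C), coda /∅/ ok; σ2 onset /ln/ (2C), coda /rk/ (2C) ok → permitted
[nurg] — violates constraint (iv): word begins with /n/ → not permitted
[mosbl] — violates constraint (i): syllable 1 coda /sbl/ has 3 consonants (> 2) → not permitted
[bibg] — σ1 onset /b/, coda /bg/ (2C) ok → permitted
[tem.dgvugl] — violates constraint (v): syllable 2 onset /dgv/ has 3 consonants (> 2) → not permitted
[ben.nos] — violates constraint (ii): adjacent identical consonants /nn/ → not permitted
Permitted: [vub], [vdi.lnurk], [bibg] → 3.

3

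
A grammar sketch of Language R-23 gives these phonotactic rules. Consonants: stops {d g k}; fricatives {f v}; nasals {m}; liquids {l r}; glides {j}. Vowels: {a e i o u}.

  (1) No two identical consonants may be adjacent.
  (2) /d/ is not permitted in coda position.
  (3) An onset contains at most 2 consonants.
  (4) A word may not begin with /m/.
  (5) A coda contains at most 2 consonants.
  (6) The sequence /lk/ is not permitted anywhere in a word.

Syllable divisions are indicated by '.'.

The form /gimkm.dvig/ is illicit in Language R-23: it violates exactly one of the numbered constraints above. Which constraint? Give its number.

5

/gimkm.dvig/: syllable 1 coda /mkm/ has 3 consonants (> 2).
This is a violation of constraint 5: "A coda contains at most 2 consonants."
The remaining constraints (1, 2, 3, 4, 6) are satisfied.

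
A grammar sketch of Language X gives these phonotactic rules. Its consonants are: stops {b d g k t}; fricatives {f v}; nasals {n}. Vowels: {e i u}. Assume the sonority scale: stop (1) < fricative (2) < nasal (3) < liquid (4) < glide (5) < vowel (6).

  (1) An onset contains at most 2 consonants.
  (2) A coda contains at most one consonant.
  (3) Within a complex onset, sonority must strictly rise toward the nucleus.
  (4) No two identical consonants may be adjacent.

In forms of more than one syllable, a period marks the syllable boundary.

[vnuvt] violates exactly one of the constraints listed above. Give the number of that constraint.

2

[vnuvt]: syllable 1 coda /vt/ has 2 consonants (> 1).
This is a violation of constraint 2: "A coda contains at most one consonant."
The remaining constraints (1, 3, 4) are satisfied.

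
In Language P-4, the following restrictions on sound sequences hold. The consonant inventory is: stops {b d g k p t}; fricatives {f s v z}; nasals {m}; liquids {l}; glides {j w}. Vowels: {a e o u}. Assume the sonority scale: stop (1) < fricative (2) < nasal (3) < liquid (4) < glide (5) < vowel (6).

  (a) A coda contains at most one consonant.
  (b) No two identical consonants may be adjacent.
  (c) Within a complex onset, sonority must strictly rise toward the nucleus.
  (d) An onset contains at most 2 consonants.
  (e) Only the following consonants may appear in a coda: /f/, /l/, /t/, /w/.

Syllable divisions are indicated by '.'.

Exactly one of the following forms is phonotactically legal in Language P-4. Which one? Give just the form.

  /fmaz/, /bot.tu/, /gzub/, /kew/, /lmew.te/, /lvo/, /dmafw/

/fmaz/ — violates constraint (e): syllable 1 coda contains /z/, which is not a licensed coda consonant → phonotactically illegal
/bot.tu/ — violates constraint (b): adjacent identical consonants /tt/ → phonotactically illegal
/gzub/ — violates constraint (e): syllable 1 coda contains /b/, which is not a licensed coda consonant → phonotactically illegal
/kew/ — σ1 onset /k/, coda /w/ ok → phonotactically legal
/lmew.te/ — violates constraint (c): syllable 1 onset /lm/: /l/ (liquid, 4) → /m/ (nasal, 3) does not rise → phonotactically illegal
/lvo/ — violates constraint (c): syllable 1 onset /lv/: /l/ (liquid, 4) → /v/ (fricative, 2) does not rise → phonotactically illegal
/dmafw/ — violates constraint (a): syllable 1 coda /fw/ has 2 consonants (> 1) → phonotactically illegal

/kew/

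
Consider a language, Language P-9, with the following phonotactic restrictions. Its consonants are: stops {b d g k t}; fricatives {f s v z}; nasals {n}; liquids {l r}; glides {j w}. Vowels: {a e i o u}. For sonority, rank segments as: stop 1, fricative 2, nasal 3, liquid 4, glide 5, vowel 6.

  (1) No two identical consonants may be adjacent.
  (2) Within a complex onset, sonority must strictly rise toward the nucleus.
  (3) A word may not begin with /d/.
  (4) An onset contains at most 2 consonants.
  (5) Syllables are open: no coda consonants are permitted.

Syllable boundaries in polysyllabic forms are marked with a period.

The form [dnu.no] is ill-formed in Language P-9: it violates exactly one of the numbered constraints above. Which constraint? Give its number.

[dnu.no]: word begins with /d/.
This is a violation of constraint 3: "A word may not begin with /d/."
The remaining constraints (1, 2, 4, 5) are satisfied.

3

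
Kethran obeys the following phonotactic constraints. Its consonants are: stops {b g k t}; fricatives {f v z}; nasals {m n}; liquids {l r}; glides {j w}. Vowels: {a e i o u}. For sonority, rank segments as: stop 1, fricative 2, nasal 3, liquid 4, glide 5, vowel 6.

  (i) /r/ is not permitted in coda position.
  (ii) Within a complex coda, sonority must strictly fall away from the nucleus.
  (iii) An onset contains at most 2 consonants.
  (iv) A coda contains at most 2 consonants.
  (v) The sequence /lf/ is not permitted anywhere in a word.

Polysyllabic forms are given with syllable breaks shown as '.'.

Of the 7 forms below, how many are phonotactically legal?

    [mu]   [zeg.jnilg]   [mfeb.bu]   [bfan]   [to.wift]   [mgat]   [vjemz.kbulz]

7

[mu] — σ1 onset /m/, coda /∅/ ok → phonotactically legal
[zeg.jnilg] — σ1 onset /z/, coda /g/ ok; σ2 onset /jn/ (2C), coda /lg/ (4→1 falls) ok → phonotactically legal
[mfeb.bu] — σ1 onset /mf/ (2C), coda /b/ ok; σ2 onset /b/, coda /∅/ ok → phonotactically legal
[bfan] — σ1 onset /bf/ (2C), coda /n/ ok → phonotactically legal
[to.wift] — σ1 onset /t/, coda /∅/ ok; σ2 onset /w/, coda /ft/ (2→1 falls) ok → phonotactically legal
[mgat] — σ1 onset /mg/ (2C), coda /t/ ok → phonotactically legal
[vjemz.kbulz] — σ1 onset /vj/ (2C), coda /mz/ (3→2 falls) ok; σ2 onset /kb/ (2C), coda /lz/ (4→2 falls) ok → phonotactically legal
Phonotactically legal: [mu], [zeg.jnilg], [mfeb.bu], [bfan], [to.wift], [mgat], [vjemz.kbulz] → 7.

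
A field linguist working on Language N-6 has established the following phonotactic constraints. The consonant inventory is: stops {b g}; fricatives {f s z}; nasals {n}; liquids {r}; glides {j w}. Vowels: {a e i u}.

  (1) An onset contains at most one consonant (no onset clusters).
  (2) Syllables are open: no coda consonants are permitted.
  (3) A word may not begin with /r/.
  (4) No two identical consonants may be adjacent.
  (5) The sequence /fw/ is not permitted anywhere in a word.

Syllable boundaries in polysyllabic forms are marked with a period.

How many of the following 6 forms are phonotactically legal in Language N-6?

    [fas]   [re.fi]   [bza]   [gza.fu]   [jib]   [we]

[fas] — violates constraint 2: syllable 1 coda /s/ has 1 consonant (> 0) → phonotactically illegal
[re.fi] — violates constraint 3: word begins with /r/ → phonotactically illegal
[bza] — violates constraint 1: syllable 1 onset /bz/ has 2 consonants (> 1) → phonotactically illegal
[gza.fu] — violates constraint 1: syllable 1 onset /gz/ has 2 consonants (> 1) → phonotactically illegal
[jib] — violates constraint 2: syllable 1 coda /b/ has 1 consonant (> 0) → phonotactically illegal
[we] — σ1 onset /w/, coda /∅/ ok → phonotactically legal
Phonotactically legal: [we] → 1.

1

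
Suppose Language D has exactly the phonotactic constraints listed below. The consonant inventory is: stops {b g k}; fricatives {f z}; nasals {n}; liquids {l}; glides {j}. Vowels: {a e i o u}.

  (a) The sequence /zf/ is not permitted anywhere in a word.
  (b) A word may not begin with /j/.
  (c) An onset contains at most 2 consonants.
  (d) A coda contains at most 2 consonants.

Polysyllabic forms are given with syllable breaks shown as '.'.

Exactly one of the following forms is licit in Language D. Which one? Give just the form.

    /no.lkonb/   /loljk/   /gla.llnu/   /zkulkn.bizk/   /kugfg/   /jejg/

/no.lkonb/

/no.lkonb/ — σ1 onset /n/, coda /∅/ ok; σ2 onset /lk/ (2C), coda /nb/ (2C) ok → licit
/loljk/ — violates constraint (d): syllable 1 coda /ljk/ has 3 consonants (> 2) → illicit
/gla.llnu/ — violates constraint (c): syllable 2 onset /lln/ has 3 consonants (> 2) → illicit
/zkulkn.bizk/ — violates constraint (d): syllable 1 coda /lkn/ has 3 consonants (> 2) → illicit
/kugfg/ — violates constraint (d): syllable 1 coda /gfg/ has 3 consonants (> 2) → illicit
/jejg/ — violates constraint (b): word begins with /j/ → illicit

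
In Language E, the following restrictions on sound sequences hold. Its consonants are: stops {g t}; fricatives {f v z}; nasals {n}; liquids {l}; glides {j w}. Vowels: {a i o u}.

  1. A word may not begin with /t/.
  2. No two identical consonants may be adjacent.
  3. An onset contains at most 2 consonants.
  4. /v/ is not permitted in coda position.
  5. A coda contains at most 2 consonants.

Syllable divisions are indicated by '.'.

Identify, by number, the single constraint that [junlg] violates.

5

[junlg]: syllable 1 coda /nlg/ has 3 consonants (> 2).
This is a violation of constraint 5: "A coda contains at most 2 consonants."
The remaining constraints (1, 2, 3, 4) are satisfied.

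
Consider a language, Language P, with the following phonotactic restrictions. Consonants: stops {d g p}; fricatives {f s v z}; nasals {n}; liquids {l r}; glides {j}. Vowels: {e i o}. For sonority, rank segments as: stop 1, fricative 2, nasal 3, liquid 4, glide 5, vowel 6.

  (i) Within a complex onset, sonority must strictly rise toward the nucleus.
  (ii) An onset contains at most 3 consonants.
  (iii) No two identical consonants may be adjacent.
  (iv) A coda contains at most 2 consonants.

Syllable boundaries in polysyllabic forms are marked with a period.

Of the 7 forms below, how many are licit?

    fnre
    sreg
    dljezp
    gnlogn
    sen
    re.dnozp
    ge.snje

7

fnre — σ1 onset /fnr/ (2→3→4 rises), coda /∅/ ok → licit
sreg — σ1 onset /sr/ (2→4 rises), coda /g/ ok → licit
dljezp — σ1 onset /dlj/ (1→4→5 rises), coda /zp/ (2C) ok → licit
gnlogn — σ1 onset /gnl/ (1→3→4 rises), coda /gn/ (2C) ok → licit
sen — σ1 onset /s/, coda /n/ ok → licit
re.dnozp — σ1 onset /r/, coda /∅/ ok; σ2 onset /dn/ (1→3 rises), coda /zp/ (2C) ok → licit
ge.snje — σ1 onset /g/, coda /∅/ ok; σ2 onset /snj/ (2→3→5 rises), coda /∅/ ok → licit
Licit: fnre, sreg, dljezp, gnlogn, sen, re.dnozp, ge.snje → 7.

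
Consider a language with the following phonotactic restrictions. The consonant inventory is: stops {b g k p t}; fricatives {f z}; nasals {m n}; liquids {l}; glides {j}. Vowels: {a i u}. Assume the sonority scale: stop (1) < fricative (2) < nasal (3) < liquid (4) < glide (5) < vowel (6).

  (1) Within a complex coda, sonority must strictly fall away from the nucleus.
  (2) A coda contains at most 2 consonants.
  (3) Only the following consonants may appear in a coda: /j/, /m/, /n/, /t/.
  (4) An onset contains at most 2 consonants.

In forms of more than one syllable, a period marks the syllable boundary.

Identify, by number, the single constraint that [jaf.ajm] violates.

[jaf.ajm]: syllable 1 coda contains /f/, which is not a licensed coda consonant.
This is a violation of constraint 3: "Only the following consonants may appear in a coda: /j/, /m/, /n/, /t/."
The remaining constraints (1, 2, 4) are satisfied.

3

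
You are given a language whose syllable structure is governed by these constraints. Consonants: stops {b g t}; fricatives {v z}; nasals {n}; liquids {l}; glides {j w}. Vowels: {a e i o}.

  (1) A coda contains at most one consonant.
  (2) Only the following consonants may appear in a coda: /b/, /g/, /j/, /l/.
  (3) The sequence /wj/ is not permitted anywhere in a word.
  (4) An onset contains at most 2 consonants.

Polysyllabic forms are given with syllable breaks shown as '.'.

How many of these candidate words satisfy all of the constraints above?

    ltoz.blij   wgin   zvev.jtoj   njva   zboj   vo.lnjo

1

ltoz.blij — violates constraint 2: syllable 1 coda contains /z/, which is not a licensed coda consonant → illicit
wgin — violates constraint 2: syllable 1 coda contains /n/, which is not a licensed coda consonant → illicit
zvev.jtoj — violates constraint 2: syllable 1 coda contains /v/, which is not a licensed coda consonant → illicit
njva — violates constraint 4: syllable 1 onset /njv/ has 3 consonants (> 2) → illicit
zboj — σ1 onset /zb/ (2C), coda /j/ ok → licit
vo.lnjo — violates constraint 4: syllable 2 onset /lnj/ has 3 consonants (> 2) → illicit
Licit: zboj → 1.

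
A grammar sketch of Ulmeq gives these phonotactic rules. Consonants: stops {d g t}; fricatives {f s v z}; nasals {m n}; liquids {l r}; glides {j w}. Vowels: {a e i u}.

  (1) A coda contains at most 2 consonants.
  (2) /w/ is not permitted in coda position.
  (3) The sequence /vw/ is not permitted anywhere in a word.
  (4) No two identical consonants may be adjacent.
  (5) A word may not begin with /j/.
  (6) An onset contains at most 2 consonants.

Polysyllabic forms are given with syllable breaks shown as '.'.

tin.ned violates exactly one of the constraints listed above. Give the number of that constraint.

4

tin.ned: adjacent identical consonants /nn/.
This is a violation of constraint 4: "No two identical consonants may be adjacent."
The remaining constraints (1, 2, 3, 5, 6) are satisfied.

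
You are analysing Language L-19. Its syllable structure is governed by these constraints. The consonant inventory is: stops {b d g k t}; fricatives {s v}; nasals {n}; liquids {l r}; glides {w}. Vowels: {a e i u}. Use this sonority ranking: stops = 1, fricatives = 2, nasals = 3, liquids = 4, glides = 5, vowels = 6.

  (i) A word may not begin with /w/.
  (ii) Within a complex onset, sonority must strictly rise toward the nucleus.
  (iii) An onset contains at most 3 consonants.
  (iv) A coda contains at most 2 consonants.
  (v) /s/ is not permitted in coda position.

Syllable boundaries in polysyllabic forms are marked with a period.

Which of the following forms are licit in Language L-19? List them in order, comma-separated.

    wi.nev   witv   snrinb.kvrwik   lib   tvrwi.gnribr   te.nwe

lib, te.nwe

wi.nev — violates constraint (i): word begins with /w/ → illicit
witv — violates constraint (i): word begins with /w/ → illicit
snrinb.kvrwik — violates constraint (iii): syllable 2 onset /kvrw/ has 4 consonants (> 3) → illicit
lib — σ1 onset /l/, coda /b/ ok → licit
tvrwi.gnribr — violates constraint (iii): syllable 1 onset /tvrw/ has 4 consonants (> 3) → illicit
te.nwe — σ1 onset /t/, coda /∅/ ok; σ2 onset /nw/ (3→5 rises), coda /∅/ ok → licit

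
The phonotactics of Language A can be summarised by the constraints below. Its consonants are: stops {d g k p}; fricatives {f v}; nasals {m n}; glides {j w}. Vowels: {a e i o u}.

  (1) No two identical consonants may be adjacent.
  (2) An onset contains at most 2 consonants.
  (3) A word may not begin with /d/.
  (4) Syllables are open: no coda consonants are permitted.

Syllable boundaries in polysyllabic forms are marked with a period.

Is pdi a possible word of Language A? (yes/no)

yes

pdi — σ1 onset /pd/ (2C), coda /∅/ ok → licit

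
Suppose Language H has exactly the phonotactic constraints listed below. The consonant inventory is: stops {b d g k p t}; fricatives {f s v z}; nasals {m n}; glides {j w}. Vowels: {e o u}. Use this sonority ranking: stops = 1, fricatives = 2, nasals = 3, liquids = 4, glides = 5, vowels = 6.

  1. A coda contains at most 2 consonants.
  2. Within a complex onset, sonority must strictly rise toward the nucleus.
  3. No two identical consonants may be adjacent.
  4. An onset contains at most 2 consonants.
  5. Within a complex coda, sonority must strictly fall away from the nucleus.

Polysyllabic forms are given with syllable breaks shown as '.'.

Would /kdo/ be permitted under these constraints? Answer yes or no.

/kdo/ — violates constraint 2: syllable 1 onset /kd/: /k/ (stop, 1) → /d/ (stop, 1) does not rise → not permitted

no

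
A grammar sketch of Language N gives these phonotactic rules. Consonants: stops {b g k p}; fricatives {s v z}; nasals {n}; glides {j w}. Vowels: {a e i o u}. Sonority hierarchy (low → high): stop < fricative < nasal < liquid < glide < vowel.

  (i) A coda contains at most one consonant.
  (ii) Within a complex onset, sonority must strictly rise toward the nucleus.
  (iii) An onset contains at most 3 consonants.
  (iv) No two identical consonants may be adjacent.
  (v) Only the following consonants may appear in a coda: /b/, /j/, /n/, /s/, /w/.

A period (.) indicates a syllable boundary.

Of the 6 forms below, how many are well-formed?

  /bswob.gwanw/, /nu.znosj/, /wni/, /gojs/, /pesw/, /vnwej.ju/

/bswob.gwanw/ — violates constraint (i): syllable 2 coda /nw/ has 2 consonants (> 1) → ill-formed
/nu.znosj/ — violates constraint (i): syllable 2 coda /sj/ has 2 consonants (> 1) → ill-formed
/wni/ — violates constraint (ii): syllable 1 onset /wn/: /w/ (glide, 5) → /n/ (nasal, 3) does not rise → ill-formed
/gojs/ — violates constraint (i): syllable 1 coda /js/ has 2 consonants (> 1) → ill-formed
/pesw/ — violates constraint (i): syllable 1 coda /sw/ has 2 consonants (> 1) → ill-formed
/vnwej.ju/ — violates constraint (iv): adjacent identical consonants /jj/ → ill-formed
No form is well-formed → 0.

0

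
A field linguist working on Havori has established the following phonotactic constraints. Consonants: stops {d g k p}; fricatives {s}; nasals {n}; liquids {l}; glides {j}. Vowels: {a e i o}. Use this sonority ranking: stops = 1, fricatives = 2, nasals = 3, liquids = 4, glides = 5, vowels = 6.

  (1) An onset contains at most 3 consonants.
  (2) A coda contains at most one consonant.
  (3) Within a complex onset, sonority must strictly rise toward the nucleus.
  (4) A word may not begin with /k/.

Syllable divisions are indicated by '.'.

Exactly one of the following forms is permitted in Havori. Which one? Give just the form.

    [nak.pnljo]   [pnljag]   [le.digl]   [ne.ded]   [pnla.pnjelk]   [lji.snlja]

[ne.ded]

[nak.pnljo] — violates constraint 1: syllable 2 onset /pnlj/ has 4 consonants (> 3) → not permitted
[pnljag] — violates constraint 1: syllable 1 onset /pnlj/ has 4 consonants (> 3) → not permitted
[le.digl] — violates constraint 2: syllable 2 coda /gl/ has 2 consonants (> 1) → not permitted
[ne.ded] — σ1 onset /n/, coda /∅/ ok; σ2 onset /d/, coda /d/ ok → permitted
[pnla.pnjelk] — violates constraint 2: syllable 2 coda /lk/ has 2 consonants (> 1) → not permitted
[lji.snlja] — violates constraint 1: syllable 2 onset /snlj/ has 4 consonants (> 3) → not permitted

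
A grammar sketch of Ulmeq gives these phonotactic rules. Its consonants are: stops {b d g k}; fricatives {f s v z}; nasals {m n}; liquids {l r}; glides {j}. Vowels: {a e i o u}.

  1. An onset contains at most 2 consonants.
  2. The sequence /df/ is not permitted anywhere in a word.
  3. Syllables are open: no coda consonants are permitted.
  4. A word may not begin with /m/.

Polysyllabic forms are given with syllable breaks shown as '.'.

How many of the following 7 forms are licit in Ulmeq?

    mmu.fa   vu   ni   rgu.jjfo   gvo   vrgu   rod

3

mmu.fa — violates constraint 4: word begins with /m/ → illicit
vu — σ1 onset /v/, coda /∅/ ok → licit
ni — σ1 onset /n/, coda /∅/ ok → licit
rgu.jjfo — violates constraint 1: syllable 2 onset /jjf/ has 3 consonants (> 2) → illicit
gvo — σ1 onset /gv/ (2C), coda /∅/ ok → licit
vrgu — violates constraint 1: syllable 1 onset /vrg/ has 3 consonants (> 2) → illicit
rod — violates constraint 3: syllable 1 coda /d/ has 1 consonant (> 0) → illicit
Licit: vu, ni, gvo → 3.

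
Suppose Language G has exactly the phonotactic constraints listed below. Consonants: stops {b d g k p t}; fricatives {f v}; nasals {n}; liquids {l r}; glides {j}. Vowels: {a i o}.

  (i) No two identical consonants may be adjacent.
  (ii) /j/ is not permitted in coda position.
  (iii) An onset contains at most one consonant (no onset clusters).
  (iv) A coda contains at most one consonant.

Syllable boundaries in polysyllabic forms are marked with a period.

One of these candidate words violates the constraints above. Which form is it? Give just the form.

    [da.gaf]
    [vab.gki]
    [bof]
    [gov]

[vab.gki]

[da.gaf] — σ1 onset /d/, coda /∅/ ok; σ2 onset /g/, coda /f/ ok → phonotactically legal
[vab.gki] — violates constraint (iii): syllable 2 onset /gk/ has 2 consonants (> 1) → phonotactically illegal
[bof] — σ1 onset /b/, coda /f/ ok → phonotactically legal
[gov] — σ1 onset /g/, coda /v/ ok → phonotactically legal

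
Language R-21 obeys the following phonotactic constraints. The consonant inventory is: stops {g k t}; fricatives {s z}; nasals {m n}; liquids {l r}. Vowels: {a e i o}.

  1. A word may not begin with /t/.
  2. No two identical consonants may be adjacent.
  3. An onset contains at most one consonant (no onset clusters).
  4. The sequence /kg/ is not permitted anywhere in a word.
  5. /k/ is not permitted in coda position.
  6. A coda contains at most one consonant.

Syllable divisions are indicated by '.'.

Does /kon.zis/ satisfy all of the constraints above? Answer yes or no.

/kon.zis/ — σ1 onset /k/, coda /n/ ok; σ2 onset /z/, coda /s/ ok → licit

yes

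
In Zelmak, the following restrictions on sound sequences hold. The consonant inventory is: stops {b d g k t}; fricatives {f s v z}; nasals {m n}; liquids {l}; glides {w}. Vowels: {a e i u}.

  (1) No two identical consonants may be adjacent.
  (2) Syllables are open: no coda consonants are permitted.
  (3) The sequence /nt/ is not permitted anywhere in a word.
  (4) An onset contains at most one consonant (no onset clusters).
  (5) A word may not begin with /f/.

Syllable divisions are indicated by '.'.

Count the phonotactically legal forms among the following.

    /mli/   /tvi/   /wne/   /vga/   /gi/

/mli/ — violates constraint 4: syllable 1 onset /ml/ has 2 consonants (> 1) → phonotactically illegal
/tvi/ — violates constraint 4: syllable 1 onset /tv/ has 2 consonants (> 1) → phonotactically illegal
/wne/ — violates constraint 4: syllable 1 onset /wn/ has 2 consonants (> 1) → phonotactically illegal
/vga/ — violates constraint 4: syllable 1 onset /vg/ has 2 consonants (> 1) → phonotactically illegal
/gi/ — σ1 onset /g/, coda /∅/ ok → phonotactically legal
Phonotactically legal: /gi/ → 1.

1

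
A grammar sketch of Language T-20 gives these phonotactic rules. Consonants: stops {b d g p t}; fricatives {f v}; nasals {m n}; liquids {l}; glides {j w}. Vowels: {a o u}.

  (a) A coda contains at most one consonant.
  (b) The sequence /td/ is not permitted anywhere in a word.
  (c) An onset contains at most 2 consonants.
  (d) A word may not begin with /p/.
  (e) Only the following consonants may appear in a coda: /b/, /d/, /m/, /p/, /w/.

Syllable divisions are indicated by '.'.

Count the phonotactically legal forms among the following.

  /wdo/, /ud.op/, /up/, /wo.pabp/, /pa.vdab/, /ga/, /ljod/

/wdo/ — σ1 onset /wd/ (2C), coda /∅/ ok → phonotactically legal
/ud.op/ — σ1 onset /∅/, coda /d/ ok; σ2 onset /∅/, coda /p/ ok → phonotactically legal
/up/ — σ1 onset /∅/, coda /p/ ok → phonotactically legal
/wo.pabp/ — violates constraint (a): syllable 2 coda /bp/ has 2 consonants (> 1) → phonotactically illegal
/pa.vdab/ — violates constraint (d): word begins with /p/ → phonotactically illegal
/ga/ — σ1 onset /g/, coda /∅/ ok → phonotactically legal
/ljod/ — σ1 onset /lj/ (2C), coda /d/ ok → phonotactically legal
Phonotactically legal: /wdo/, /ud.op/, /up/, /ga/, /ljod/ → 5.

5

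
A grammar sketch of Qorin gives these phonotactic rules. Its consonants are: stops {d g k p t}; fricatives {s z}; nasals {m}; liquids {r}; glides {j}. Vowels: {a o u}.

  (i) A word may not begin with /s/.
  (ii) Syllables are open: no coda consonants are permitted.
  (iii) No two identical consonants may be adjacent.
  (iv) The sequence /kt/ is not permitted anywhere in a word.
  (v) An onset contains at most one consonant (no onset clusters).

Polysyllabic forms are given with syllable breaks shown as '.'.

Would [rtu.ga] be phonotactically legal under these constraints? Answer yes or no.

no

[rtu.ga] — violates constraint (v): syllable 1 onset /rt/ has 2 consonants (> 1) → phonotactically illegal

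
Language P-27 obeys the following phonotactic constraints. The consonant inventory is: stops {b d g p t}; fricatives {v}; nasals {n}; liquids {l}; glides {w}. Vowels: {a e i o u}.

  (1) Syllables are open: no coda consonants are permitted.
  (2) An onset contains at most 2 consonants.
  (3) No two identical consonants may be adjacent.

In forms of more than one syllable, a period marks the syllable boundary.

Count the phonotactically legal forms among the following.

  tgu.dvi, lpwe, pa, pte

tgu.dvi — σ1 onset /tg/ (2C), coda /∅/ ok; σ2 onset /dv/ (2C), coda /∅/ ok → phonotactically legal
lpwe — violates constraint 2: syllable 1 onset /lpw/ has 3 consonants (> 2) → phonotactically illegal
pa — σ1 onset /p/, coda /∅/ ok → phonotactically legal
pte — σ1 onset /pt/ (2C), coda /∅/ ok → phonotactically legal
Phonotactically legal: tgu.dvi, pa, pte → 3.

3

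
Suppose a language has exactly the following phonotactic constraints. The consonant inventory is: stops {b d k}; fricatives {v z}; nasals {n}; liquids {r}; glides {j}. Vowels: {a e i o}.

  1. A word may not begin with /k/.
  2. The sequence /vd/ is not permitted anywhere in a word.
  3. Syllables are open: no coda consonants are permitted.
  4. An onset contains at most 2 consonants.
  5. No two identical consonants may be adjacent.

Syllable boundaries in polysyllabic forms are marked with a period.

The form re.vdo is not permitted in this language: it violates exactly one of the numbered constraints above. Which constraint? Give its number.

re.vdo: contains banned sequence /vd/.
This is a violation of constraint 2: "The sequence /vd/ is not permitted anywhere in a word."
The remaining constraints (1, 3, 4, 5) are satisfied.

2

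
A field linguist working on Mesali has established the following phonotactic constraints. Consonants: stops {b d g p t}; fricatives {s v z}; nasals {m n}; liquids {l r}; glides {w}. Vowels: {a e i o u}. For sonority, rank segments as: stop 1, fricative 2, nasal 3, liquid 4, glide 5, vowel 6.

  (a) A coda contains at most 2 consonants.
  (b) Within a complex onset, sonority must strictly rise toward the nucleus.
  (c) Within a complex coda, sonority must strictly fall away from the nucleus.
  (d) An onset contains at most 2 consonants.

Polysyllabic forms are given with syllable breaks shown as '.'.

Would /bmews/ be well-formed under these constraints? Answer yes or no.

/bmews/ — σ1 onset /bm/ (1→3 rises), coda /ws/ (5→2 falls) ok → well-formed

yes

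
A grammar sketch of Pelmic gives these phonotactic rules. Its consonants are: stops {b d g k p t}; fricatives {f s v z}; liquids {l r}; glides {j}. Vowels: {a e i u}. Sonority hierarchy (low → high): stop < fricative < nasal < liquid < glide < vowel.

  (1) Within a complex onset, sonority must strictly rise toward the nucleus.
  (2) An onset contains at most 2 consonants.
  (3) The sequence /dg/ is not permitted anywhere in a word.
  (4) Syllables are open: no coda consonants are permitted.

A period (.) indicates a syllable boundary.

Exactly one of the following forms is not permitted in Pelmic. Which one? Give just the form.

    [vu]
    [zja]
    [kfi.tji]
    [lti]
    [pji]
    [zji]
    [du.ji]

[vu] — σ1 onset /v/, coda /∅/ ok → permitted
[zja] — σ1 onset /zj/ (2→5 rises), coda /∅/ ok → permitted
[kfi.tji] — σ1 onset /kf/ (1→2 rises), coda /∅/ ok; σ2 onset /tj/ (1→5 rises), coda /∅/ ok → permitted
[lti] — violates constraint 1: syllable 1 onset /lt/: /l/ (liquid, 4) → /t/ (stop, 1) does not rise → not permitted
[pji] — σ1 onset /pj/ (1→5 rises), coda /∅/ ok → permitted
[zji] — σ1 onset /zj/ (2→5 rises), coda /∅/ ok → permitted
[du.ji] — σ1 onset /d/, coda /∅/ ok; σ2 onset /j/, coda /∅/ ok → permitted

[lti]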